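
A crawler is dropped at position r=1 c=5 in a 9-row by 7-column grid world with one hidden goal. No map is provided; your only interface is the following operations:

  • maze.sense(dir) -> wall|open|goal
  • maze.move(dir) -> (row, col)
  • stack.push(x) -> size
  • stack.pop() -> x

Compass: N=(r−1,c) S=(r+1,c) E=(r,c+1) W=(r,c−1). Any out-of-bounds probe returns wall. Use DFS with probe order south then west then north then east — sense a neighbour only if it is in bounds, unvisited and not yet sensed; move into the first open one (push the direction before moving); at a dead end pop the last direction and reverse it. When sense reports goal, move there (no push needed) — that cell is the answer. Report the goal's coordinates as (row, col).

→ maze.sense(south)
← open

→ stack.push(south)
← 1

→ maze.move(south)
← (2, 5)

→ maze.sense(south)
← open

→ stack.push(south)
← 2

→ maze.move(south)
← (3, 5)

→ maze.sense(south)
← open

→ stack.push(south)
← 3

→ maze.move(south)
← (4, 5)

→ maze.sense(south)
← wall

→ maze.sense(west)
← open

→ stack.push(west)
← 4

→ maze.move(west)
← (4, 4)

→ maze.sense(south)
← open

→ stack.push(south)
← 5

→ maze.move(south)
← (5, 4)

→ maze.sense(south)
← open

→ stack.push(south)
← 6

→ maze.move(south)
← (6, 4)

→ maze.sense(south)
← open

→ stack.push(south)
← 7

→ maze.move(south)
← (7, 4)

→ maze.sense(south)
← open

→ stack.push(south)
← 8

→ maze.move(south)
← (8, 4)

→ maze.sense(west)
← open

→ stack.push(west)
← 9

→ maze.move(west)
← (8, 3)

→ maze.sense(west)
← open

→ stack.push(west)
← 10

→ maze.move(west)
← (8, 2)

→ maze.sense(west)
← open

→ stack.push(west)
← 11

→ maze.move(west)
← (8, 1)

→ maze.sense(west)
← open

→ stack.push(west)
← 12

→ maze.move(west)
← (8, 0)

→ maze.sense(north)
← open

→ stack.push(north)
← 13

→ maze.move(north)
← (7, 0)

→ maze.sense(north)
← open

→ stack.push(north)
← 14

→ maze.move(north)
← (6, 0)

→ maze.sense(north)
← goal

→ maze.move(north)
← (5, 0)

Answer: (5, 0)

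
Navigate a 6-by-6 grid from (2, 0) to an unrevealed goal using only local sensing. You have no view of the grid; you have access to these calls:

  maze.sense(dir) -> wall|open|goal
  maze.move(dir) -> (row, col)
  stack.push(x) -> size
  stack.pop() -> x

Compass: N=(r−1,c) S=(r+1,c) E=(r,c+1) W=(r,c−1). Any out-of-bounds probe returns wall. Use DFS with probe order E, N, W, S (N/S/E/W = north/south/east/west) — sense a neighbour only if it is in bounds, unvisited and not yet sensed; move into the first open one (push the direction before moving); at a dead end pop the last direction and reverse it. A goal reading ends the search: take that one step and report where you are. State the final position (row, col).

% sense east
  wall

% sense north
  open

% push north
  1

% move north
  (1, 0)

% sense east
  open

% push east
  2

% move east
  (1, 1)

% sense east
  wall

% sense north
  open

% push north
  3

% move north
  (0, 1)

% sense east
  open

% push east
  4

% move east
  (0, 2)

% sense east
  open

% push east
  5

% move east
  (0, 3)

% sense east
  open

% push east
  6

% move east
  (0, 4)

% sense east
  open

% push east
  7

% move east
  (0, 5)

% sense south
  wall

% pop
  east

% move west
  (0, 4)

% sense south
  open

% push south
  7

% move south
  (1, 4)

% sense west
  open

% push west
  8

% move west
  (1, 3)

% sense south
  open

% push south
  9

% move south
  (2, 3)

% sense east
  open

% push east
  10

% move east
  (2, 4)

% sense east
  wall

% sense south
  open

% push south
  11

% move south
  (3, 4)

% sense east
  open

% push east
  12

% move east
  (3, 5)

% sense south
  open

% push south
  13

% move south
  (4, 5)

% sense west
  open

% push west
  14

% move west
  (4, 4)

% sense west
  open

% push west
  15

% move west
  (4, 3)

% sense north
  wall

% sense west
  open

% push west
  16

% move west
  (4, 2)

% sense north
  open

% push north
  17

% move north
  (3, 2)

% sense north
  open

% push north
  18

% move north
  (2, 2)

% pop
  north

% move south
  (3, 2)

% sense west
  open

% push west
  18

% move west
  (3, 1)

% sense west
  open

% push west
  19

% move west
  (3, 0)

% sense south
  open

% push south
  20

% move south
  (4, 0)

% sense east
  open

% push east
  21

% move east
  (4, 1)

% sense south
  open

% push south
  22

% move south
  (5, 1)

% sense east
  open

% push east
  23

% move east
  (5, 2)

% sense east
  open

% push east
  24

% move east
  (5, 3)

% sense east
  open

% push east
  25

% move east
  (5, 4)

% sense east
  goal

% move east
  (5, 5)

Answer: (5, 5)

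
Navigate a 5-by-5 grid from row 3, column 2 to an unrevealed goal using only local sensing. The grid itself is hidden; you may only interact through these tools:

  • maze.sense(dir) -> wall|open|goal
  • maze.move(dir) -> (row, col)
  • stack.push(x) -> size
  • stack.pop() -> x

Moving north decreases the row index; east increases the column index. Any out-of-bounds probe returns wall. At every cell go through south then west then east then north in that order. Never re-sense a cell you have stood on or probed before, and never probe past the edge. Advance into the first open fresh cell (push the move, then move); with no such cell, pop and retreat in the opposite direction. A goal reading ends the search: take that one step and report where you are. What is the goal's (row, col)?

Do: maze.sense[dir=south]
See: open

Do: stack.push[x=south]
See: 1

Do: maze.move[dir=south]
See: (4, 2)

Do: maze.sense[dir=west]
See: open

Do: stack.push[x=west]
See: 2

Do: maze.move[dir=west]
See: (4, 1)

Do: maze.sense[dir=west]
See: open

Do: stack.push[x=west]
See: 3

Do: maze.move[dir=west]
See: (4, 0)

Do: maze.sense[dir=north]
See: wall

Do: stack.pop[]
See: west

Do: maze.move[dir=east]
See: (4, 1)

Do: maze.sense[dir=north]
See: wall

Do: stack.pop[]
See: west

Do: maze.move[dir=east]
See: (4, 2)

Do: maze.sense[dir=east]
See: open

Do: stack.push[x=east]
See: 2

Do: maze.move[dir=east]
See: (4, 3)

Do: maze.sense[dir=east]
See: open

Do: stack.push[x=east]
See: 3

Do: maze.move[dir=east]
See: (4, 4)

Do: maze.sense[dir=north]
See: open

Do: stack.push[x=north]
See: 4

Do: maze.move[dir=north]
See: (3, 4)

Do: maze.sense[dir=west]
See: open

Do: stack.push[x=west]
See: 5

Do: maze.move[dir=west]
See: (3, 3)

Do: maze.sense[dir=north]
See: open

Do: stack.push[x=north]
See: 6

Do: maze.move[dir=north]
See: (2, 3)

Do: maze.sense[dir=west]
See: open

Do: stack.push[x=west]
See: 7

Do: maze.move[dir=west]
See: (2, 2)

Do: maze.sense[dir=west]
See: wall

Do: maze.sense[dir=north]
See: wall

Do: stack.pop[]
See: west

Do: maze.move[dir=east]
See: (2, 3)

Do: maze.sense[dir=east]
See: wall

Do: maze.sense[dir=north]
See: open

Do: stack.push[x=north]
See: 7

Do: maze.move[dir=north]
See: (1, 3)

Do: maze.sense[dir=east]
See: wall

Do: maze.sense[dir=north]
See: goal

Do: maze.move[dir=north]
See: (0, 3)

Answer: (0, 3)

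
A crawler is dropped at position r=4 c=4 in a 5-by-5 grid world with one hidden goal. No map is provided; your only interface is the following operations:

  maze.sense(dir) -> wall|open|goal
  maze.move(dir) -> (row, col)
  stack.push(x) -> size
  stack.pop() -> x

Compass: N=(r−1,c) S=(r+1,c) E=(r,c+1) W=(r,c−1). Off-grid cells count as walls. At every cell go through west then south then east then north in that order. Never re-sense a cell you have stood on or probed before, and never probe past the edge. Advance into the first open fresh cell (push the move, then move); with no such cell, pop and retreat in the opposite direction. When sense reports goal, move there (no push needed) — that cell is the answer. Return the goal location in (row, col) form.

-- maze.sense(dir→west) -> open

-- stack.push(x→west) -> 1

-- maze.move(dir→west) -> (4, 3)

-- maze.sense(dir→west) -> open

-- stack.push(x→west) -> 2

-- maze.move(dir→west) -> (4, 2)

-- maze.sense(dir→west) -> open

-- stack.push(x→west) -> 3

-- maze.move(dir→west) -> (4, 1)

-- maze.sense(dir→west) -> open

-- stack.push(x→west) -> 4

-- maze.move(dir→west) -> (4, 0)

-- maze.sense(dir→north) -> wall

-- stack.pop() -> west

-- maze.move(dir→east) -> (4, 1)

-- maze.sense(dir→north) -> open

-- stack.push(x→north) -> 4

-- maze.move(dir→north) -> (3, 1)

-- maze.sense(dir→east) -> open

-- stack.push(x→east) -> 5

-- maze.move(dir→east) -> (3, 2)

-- maze.sense(dir→east) -> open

-- stack.push(x→east) -> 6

-- maze.move(dir→east) -> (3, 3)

-- maze.sense(dir→east) -> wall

-- maze.sense(dir→north) -> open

-- stack.push(x→north) -> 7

-- maze.move(dir→north) -> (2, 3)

-- maze.sense(dir→west) -> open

-- stack.push(x→west) -> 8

-- maze.move(dir→west) -> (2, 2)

-- maze.sense(dir→west) -> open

-- stack.push(x→west) -> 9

-- maze.move(dir→west) -> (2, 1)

-- maze.sense(dir→west) -> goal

-- maze.move(dir→west) -> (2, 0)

Answer: (2, 0)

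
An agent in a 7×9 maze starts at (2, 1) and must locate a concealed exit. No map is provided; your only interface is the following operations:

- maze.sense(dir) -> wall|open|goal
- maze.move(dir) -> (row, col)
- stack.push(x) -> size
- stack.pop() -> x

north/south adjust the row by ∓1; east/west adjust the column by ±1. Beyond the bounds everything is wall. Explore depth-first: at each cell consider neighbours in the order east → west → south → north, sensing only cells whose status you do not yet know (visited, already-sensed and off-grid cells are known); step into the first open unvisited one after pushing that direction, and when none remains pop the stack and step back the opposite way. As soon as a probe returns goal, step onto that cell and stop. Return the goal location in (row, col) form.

~$ maze.sense dir='east'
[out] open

~$ stack.push x='east'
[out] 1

~$ maze.move dir='east'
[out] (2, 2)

~$ maze.sense dir='east'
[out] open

~$ stack.push x='east'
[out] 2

~$ maze.move dir='east'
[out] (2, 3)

~$ maze.sense dir='east'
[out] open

~$ stack.push x='east'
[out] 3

~$ maze.move dir='east'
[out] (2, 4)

~$ maze.sense dir='east'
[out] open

~$ stack.push x='east'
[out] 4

~$ maze.move dir='east'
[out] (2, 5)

~$ maze.sense dir='east'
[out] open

~$ stack.push x='east'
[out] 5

~$ maze.move dir='east'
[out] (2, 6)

~$ maze.sense dir='east'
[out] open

~$ stack.push x='east'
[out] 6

~$ maze.move dir='east'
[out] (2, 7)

~$ maze.sense dir='east'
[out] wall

~$ maze.sense dir='south'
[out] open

~$ stack.push x='south'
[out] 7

~$ maze.move dir='south'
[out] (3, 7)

~$ maze.sense dir='east'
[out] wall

~$ maze.sense dir='west'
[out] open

~$ stack.push x='west'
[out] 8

~$ maze.move dir='west'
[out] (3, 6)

~$ maze.sense dir='west'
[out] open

~$ stack.push x='west'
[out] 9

~$ maze.move dir='west'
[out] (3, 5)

~$ maze.sense dir='west'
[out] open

~$ stack.push x='west'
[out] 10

~$ maze.move dir='west'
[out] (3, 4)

~$ maze.sense dir='west'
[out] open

~$ stack.push x='west'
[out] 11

~$ maze.move dir='west'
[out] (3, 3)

~$ maze.sense dir='west'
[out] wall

~$ maze.sense dir='south'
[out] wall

~$ stack.pop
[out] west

~$ maze.move dir='east'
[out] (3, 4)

~$ maze.sense dir='south'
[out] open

~$ stack.push x='south'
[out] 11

~$ maze.move dir='south'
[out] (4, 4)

~$ maze.sense dir='east'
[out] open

~$ stack.push x='east'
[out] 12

~$ maze.move dir='east'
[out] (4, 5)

~$ maze.sense dir='east'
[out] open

~$ stack.push x='east'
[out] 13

~$ maze.move dir='east'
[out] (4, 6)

~$ maze.sense dir='east'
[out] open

~$ stack.push x='east'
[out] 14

~$ maze.move dir='east'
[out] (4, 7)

~$ maze.sense dir='east'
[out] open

~$ stack.push x='east'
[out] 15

~$ maze.move dir='east'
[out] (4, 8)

~$ maze.sense dir='south'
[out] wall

~$ stack.pop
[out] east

~$ maze.move dir='west'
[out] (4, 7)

~$ maze.sense dir='south'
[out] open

~$ stack.push x='south'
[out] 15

~$ maze.move dir='south'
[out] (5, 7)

~$ maze.sense dir='west'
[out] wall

~$ maze.sense dir='south'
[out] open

~$ stack.push x='south'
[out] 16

~$ maze.move dir='south'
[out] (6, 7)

~$ maze.sense dir='east'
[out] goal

~$ maze.move dir='east'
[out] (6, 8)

Answer: (6, 8)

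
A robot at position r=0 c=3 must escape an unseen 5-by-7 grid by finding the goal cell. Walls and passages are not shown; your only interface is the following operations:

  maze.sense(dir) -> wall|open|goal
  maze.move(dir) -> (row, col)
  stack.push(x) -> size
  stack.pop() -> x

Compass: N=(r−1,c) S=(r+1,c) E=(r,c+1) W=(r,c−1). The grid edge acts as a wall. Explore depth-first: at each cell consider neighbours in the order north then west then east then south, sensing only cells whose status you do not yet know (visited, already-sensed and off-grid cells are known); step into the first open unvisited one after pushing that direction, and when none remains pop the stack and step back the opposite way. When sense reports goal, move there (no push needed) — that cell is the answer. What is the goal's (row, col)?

-> maze.sense(dir=west)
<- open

-> stack.push(x=west)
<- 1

-> maze.move(dir=west)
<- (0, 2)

-> maze.sense(dir=west)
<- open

-> stack.push(x=west)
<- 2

-> maze.move(dir=west)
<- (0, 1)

-> maze.sense(dir=west)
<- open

-> stack.push(x=west)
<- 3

-> maze.move(dir=west)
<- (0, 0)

-> maze.sense(dir=south)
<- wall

-> stack.pop()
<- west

-> maze.move(dir=east)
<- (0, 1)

-> maze.sense(dir=south)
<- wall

-> stack.pop()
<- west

-> maze.move(dir=east)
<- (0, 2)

-> maze.sense(dir=south)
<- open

-> stack.push(x=south)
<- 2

-> maze.move(dir=south)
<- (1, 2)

-> maze.sense(dir=east)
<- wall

-> maze.sense(dir=south)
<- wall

-> stack.pop()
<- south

-> maze.move(dir=north)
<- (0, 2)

-> stack.pop()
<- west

-> maze.move(dir=east)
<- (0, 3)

-> maze.sense(dir=east)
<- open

-> stack.push(x=east)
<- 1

-> maze.move(dir=east)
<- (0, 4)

-> maze.sense(dir=east)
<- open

-> stack.push(x=east)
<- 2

-> maze.move(dir=east)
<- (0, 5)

-> maze.sense(dir=east)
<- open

-> stack.push(x=east)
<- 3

-> maze.move(dir=east)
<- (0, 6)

-> maze.sense(dir=south)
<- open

-> stack.push(x=south)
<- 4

-> maze.move(dir=south)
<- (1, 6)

-> maze.sense(dir=west)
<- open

-> stack.push(x=west)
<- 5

-> maze.move(dir=west)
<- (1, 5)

-> maze.sense(dir=west)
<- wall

-> maze.sense(dir=south)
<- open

-> stack.push(x=south)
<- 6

-> maze.move(dir=south)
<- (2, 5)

-> maze.sense(dir=west)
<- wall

-> maze.sense(dir=east)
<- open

-> stack.push(x=east)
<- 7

-> maze.move(dir=east)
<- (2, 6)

-> maze.sense(dir=south)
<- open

-> stack.push(x=south)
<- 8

-> maze.move(dir=south)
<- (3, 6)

-> maze.sense(dir=west)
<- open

-> stack.push(x=west)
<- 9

-> maze.move(dir=west)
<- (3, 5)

-> maze.sense(dir=west)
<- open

-> stack.push(x=west)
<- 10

-> maze.move(dir=west)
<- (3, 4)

-> maze.sense(dir=west)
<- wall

-> maze.sense(dir=south)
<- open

-> stack.push(x=south)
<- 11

-> maze.move(dir=south)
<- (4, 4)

-> maze.sense(dir=west)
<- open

-> stack.push(x=west)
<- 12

-> maze.move(dir=west)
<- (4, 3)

-> maze.sense(dir=west)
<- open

-> stack.push(x=west)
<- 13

-> maze.move(dir=west)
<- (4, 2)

-> maze.sense(dir=north)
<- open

-> stack.push(x=north)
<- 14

-> maze.move(dir=north)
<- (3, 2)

-> maze.sense(dir=west)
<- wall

-> stack.pop()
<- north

-> maze.move(dir=south)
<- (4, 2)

-> maze.sense(dir=west)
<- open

-> stack.push(x=west)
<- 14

-> maze.move(dir=west)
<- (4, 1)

-> maze.sense(dir=west)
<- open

-> stack.push(x=west)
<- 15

-> maze.move(dir=west)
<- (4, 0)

-> maze.sense(dir=north)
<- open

-> stack.push(x=north)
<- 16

-> maze.move(dir=north)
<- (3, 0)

-> maze.sense(dir=north)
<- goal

-> maze.move(dir=north)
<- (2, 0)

Answer: (2, 0)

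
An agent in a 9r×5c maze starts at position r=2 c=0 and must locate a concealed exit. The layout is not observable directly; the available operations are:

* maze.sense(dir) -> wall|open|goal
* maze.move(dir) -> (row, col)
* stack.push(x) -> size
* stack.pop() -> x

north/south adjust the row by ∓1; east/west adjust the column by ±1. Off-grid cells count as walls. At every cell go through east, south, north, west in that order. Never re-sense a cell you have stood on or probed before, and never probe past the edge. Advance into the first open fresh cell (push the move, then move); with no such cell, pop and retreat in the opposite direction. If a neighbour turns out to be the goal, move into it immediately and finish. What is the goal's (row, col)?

==> maze.sense(dir=east)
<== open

==> stack.push(x=east)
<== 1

==> maze.move(dir=east)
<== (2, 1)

==> maze.sense(dir=east)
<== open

==> stack.push(x=east)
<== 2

==> maze.move(dir=east)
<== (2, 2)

==> maze.sense(dir=east)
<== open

==> stack.push(x=east)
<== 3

==> maze.move(dir=east)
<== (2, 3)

==> maze.sense(dir=east)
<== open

==> stack.push(x=east)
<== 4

==> maze.move(dir=east)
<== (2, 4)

==> maze.sense(dir=south)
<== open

==> stack.push(x=south)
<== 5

==> maze.move(dir=south)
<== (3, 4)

==> maze.sense(dir=south)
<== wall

==> maze.sense(dir=west)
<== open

==> stack.push(x=west)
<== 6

==> maze.move(dir=west)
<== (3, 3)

==> maze.sense(dir=south)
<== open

==> stack.push(x=south)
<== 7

==> maze.move(dir=south)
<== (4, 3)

==> maze.sense(dir=south)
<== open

==> stack.push(x=south)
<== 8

==> maze.move(dir=south)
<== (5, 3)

==> maze.sense(dir=east)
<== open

==> stack.push(x=east)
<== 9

==> maze.move(dir=east)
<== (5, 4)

==> maze.sense(dir=south)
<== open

==> stack.push(x=south)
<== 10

==> maze.move(dir=south)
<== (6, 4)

==> maze.sense(dir=south)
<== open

==> stack.push(x=south)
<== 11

==> maze.move(dir=south)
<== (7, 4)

==> maze.sense(dir=south)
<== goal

==> maze.move(dir=south)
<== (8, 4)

Answer: (8, 4)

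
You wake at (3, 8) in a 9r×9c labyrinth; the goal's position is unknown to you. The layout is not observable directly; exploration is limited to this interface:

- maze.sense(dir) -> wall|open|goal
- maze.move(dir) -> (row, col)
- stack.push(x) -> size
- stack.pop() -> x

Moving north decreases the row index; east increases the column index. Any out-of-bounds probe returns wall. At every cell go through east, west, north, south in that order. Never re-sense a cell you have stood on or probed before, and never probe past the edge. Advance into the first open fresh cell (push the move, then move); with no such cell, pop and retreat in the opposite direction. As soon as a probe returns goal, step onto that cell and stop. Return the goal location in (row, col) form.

-- 1. maze.sense(dir→west) -> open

-- 2. stack.push(x→west) -> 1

-- 3. maze.move(dir→west) -> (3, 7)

-- 4. maze.sense(dir→west) -> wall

-- 5. maze.sense(dir→north) -> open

-- 6. stack.push(x→north) -> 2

-- 7. maze.move(dir→north) -> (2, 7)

-- 8. maze.sense(dir→east) -> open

-- 9. stack.push(x→east) -> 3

-- 10. maze.move(dir→east) -> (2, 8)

-- 11. maze.sense(dir→north) -> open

-- 12. stack.push(x→north) -> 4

-- 13. maze.move(dir→north) -> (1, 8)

-- 14. maze.sense(dir→west) -> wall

-- 15. maze.sense(dir→north) -> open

-- 16. stack.push(x→north) -> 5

-- 17. maze.move(dir→north) -> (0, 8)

-- 18. maze.sense(dir→west) -> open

-- 19. stack.push(x→west) -> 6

-- 20. maze.move(dir→west) -> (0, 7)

-- 21. maze.sense(dir→west) -> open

-- 22. stack.push(x→west) -> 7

-- 23. maze.move(dir→west) -> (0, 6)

-- 24. maze.sense(dir→west) -> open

-- 25. stack.push(x→west) -> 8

-- 26. maze.move(dir→west) -> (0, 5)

-- 27. maze.sense(dir→west) -> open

-- 28. stack.push(x→west) -> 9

-- 29. maze.move(dir→west) -> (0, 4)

-- 30. maze.sense(dir→west) -> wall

-- 31. maze.sense(dir→south) -> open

-- 32. stack.push(x→south) -> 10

-- 33. maze.move(dir→south) -> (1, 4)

-- 34. maze.sense(dir→east) -> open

-- 35. stack.push(x→east) -> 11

-- 36. maze.move(dir→east) -> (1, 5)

-- 37. maze.sense(dir→east) -> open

-- 38. stack.push(x→east) -> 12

-- 39. maze.move(dir→east) -> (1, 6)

-- 40. maze.sense(dir→south) -> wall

-- 41. stack.pop() -> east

-- 42. maze.move(dir→west) -> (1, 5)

-- 43. maze.sense(dir→south) -> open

-- 44. stack.push(x→south) -> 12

-- 45. maze.move(dir→south) -> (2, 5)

-- 46. maze.sense(dir→west) -> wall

-- 47. maze.sense(dir→south) -> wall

-- 48. stack.pop() -> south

-- 49. maze.move(dir→north) -> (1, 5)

-- 50. stack.pop() -> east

-- 51. maze.move(dir→west) -> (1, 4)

-- 52. maze.sense(dir→west) -> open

-- 53. stack.push(x→west) -> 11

-- 54. maze.move(dir→west) -> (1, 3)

-- 55. maze.sense(dir→west) -> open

-- 56. stack.push(x→west) -> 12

-- 57. maze.move(dir→west) -> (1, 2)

-- 58. maze.sense(dir→west) -> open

-- 59. stack.push(x→west) -> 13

-- 60. maze.move(dir→west) -> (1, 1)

-- 61. maze.sense(dir→west) -> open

-- 62. stack.push(x→west) -> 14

-- 63. maze.move(dir→west) -> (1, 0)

-- 64. maze.sense(dir→north) -> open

-- 65. stack.push(x→north) -> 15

-- 66. maze.move(dir→north) -> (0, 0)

-- 67. maze.sense(dir→east) -> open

-- 68. stack.push(x→east) -> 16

-- 69. maze.move(dir→east) -> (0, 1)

-- 70. maze.sense(dir→east) -> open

-- 71. stack.push(x→east) -> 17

-- 72. maze.move(dir→east) -> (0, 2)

-- 73. stack.pop() -> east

-- 74. maze.move(dir→west) -> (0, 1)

-- 75. stack.pop() -> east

-- 76. maze.move(dir→west) -> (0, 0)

-- 77. stack.pop() -> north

-- 78. maze.move(dir→south) -> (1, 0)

-- 79. maze.sense(dir→south) -> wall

-- 80. stack.pop() -> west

-- 81. maze.move(dir→east) -> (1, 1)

-- 82. maze.sense(dir→south) -> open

-- 83. stack.push(x→south) -> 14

-- 84. maze.move(dir→south) -> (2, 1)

-- 85. maze.sense(dir→east) -> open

-- 86. stack.push(x→east) -> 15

-- 87. maze.move(dir→east) -> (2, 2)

-- 88. maze.sense(dir→east) -> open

-- 89. stack.push(x→east) -> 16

-- 90. maze.move(dir→east) -> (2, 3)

-- 91. maze.sense(dir→south) -> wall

-- 92. stack.pop() -> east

-- 93. maze.move(dir→west) -> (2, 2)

-- 94. maze.sense(dir→south) -> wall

-- 95. stack.pop() -> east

-- 96. maze.move(dir→west) -> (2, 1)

-- 97. maze.sense(dir→south) -> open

-- 98. stack.push(x→south) -> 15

-- 99. maze.move(dir→south) -> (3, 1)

-- 100. maze.sense(dir→west) -> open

-- 101. stack.push(x→west) -> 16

-- 102. maze.move(dir→west) -> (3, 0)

-- 103. maze.sense(dir→south) -> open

-- 104. stack.push(x→south) -> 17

-- 105. maze.move(dir→south) -> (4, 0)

-- 106. maze.sense(dir→east) -> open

-- 107. stack.push(x→east) -> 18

-- 108. maze.move(dir→east) -> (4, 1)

-- 109. maze.sense(dir→east) -> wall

-- 110. maze.sense(dir→south) -> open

-- 111. stack.push(x→south) -> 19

-- 112. maze.move(dir→south) -> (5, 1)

-- 113. maze.sense(dir→east) -> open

-- 114. stack.push(x→east) -> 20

-- 115. maze.move(dir→east) -> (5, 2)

-- 116. maze.sense(dir→east) -> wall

-- 117. maze.sense(dir→south) -> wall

-- 118. stack.pop() -> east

-- 119. maze.move(dir→west) -> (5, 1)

-- 120. maze.sense(dir→west) -> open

-- 121. stack.push(x→west) -> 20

-- 122. maze.move(dir→west) -> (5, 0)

-- 123. maze.sense(dir→south) -> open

-- 124. stack.push(x→south) -> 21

-- 125. maze.move(dir→south) -> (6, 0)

-- 126. maze.sense(dir→east) -> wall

-- 127. maze.sense(dir→south) -> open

-- 128. stack.push(x→south) -> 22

-- 129. maze.move(dir→south) -> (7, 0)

-- 130. maze.sense(dir→east) -> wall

-- 131. maze.sense(dir→south) -> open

-- 132. stack.push(x→south) -> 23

-- 133. maze.move(dir→south) -> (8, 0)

-- 134. maze.sense(dir→east) -> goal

-- 135. maze.move(dir→east) -> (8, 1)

Answer: (8, 1)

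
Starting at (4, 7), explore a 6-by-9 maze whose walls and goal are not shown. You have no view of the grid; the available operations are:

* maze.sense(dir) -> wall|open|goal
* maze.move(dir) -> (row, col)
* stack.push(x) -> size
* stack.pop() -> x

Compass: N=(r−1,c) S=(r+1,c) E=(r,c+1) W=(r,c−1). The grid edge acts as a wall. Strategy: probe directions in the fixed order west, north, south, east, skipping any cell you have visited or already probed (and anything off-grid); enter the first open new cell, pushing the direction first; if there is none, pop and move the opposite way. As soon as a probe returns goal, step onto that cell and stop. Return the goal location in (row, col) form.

Act: maze.sense[dir: west]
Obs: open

Act: stack.push[x: west]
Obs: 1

Act: maze.move[dir: west]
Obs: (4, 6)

Act: maze.sense[dir: west]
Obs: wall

Act: maze.sense[dir: north]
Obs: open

Act: stack.push[x: north]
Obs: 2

Act: maze.move[dir: north]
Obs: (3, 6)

Act: maze.sense[dir: west]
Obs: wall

Act: maze.sense[dir: north]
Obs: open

Act: stack.push[x: north]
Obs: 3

Act: maze.move[dir: north]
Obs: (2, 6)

Act: maze.sense[dir: west]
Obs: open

Act: stack.push[x: west]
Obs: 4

Act: maze.move[dir: west]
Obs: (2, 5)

Act: maze.sense[dir: west]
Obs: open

Act: stack.push[x: west]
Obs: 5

Act: maze.move[dir: west]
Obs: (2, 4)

Act: maze.sense[dir: west]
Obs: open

Act: stack.push[x: west]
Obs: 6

Act: maze.move[dir: west]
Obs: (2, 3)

Act: maze.sense[dir: west]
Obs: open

Act: stack.push[x: west]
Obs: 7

Act: maze.move[dir: west]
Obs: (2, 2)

Act: maze.sense[dir: west]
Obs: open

Act: stack.push[x: west]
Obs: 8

Act: maze.move[dir: west]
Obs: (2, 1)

Act: maze.sense[dir: west]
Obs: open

Act: stack.push[x: west]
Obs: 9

Act: maze.move[dir: west]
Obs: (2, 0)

Act: maze.sense[dir: north]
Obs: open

Act: stack.push[x: north]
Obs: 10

Act: maze.move[dir: north]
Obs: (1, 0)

Act: maze.sense[dir: north]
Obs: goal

Act: maze.move[dir: north]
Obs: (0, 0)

Answer: (0, 0)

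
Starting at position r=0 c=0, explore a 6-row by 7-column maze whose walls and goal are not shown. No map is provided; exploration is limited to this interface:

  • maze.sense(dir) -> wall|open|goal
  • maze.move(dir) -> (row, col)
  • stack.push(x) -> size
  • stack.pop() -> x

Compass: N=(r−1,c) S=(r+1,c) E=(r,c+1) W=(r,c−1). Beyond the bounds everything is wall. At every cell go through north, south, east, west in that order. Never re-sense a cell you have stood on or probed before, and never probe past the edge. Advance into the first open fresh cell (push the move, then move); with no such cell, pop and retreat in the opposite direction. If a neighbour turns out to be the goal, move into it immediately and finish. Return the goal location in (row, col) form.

-> maze.sense(dir=south)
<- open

-> stack.push(x=south)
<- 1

-> maze.move(dir=south)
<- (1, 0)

-> maze.sense(dir=south)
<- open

-> stack.push(x=south)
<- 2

-> maze.move(dir=south)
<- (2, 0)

-> maze.sense(dir=south)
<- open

-> stack.push(x=south)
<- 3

-> maze.move(dir=south)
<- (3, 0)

-> maze.sense(dir=south)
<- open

-> stack.push(x=south)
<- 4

-> maze.move(dir=south)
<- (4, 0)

-> maze.sense(dir=south)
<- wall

-> maze.sense(dir=east)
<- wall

-> stack.pop()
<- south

-> maze.move(dir=north)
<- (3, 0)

-> maze.sense(dir=east)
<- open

-> stack.push(x=east)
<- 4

-> maze.move(dir=east)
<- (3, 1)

-> maze.sense(dir=north)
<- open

-> stack.push(x=north)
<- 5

-> maze.move(dir=north)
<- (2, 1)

-> maze.sense(dir=north)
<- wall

-> maze.sense(dir=east)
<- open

-> stack.push(x=east)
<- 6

-> maze.move(dir=east)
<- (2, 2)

-> maze.sense(dir=north)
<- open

-> stack.push(x=north)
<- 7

-> maze.move(dir=north)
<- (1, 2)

-> maze.sense(dir=north)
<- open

-> stack.push(x=north)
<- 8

-> maze.move(dir=north)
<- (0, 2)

-> maze.sense(dir=east)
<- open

-> stack.push(x=east)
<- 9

-> maze.move(dir=east)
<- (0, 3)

-> maze.sense(dir=south)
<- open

-> stack.push(x=south)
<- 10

-> maze.move(dir=south)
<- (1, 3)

-> maze.sense(dir=south)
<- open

-> stack.push(x=south)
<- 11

-> maze.move(dir=south)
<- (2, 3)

-> maze.sense(dir=south)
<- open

-> stack.push(x=south)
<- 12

-> maze.move(dir=south)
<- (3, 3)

-> maze.sense(dir=south)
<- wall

-> maze.sense(dir=east)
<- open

-> stack.push(x=east)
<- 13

-> maze.move(dir=east)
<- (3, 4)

-> maze.sense(dir=north)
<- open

-> stack.push(x=north)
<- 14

-> maze.move(dir=north)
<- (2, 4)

-> maze.sense(dir=north)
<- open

-> stack.push(x=north)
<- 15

-> maze.move(dir=north)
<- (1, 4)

-> maze.sense(dir=north)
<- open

-> stack.push(x=north)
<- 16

-> maze.move(dir=north)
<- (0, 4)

-> maze.sense(dir=east)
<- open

-> stack.push(x=east)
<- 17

-> maze.move(dir=east)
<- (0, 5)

-> maze.sense(dir=south)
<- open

-> stack.push(x=south)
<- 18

-> maze.move(dir=south)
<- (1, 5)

-> maze.sense(dir=south)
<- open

-> stack.push(x=south)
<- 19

-> maze.move(dir=south)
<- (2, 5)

-> maze.sense(dir=south)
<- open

-> stack.push(x=south)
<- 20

-> maze.move(dir=south)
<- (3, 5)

-> maze.sense(dir=south)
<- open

-> stack.push(x=south)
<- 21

-> maze.move(dir=south)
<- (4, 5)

-> maze.sense(dir=south)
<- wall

-> maze.sense(dir=east)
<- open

-> stack.push(x=east)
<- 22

-> maze.move(dir=east)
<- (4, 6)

-> maze.sense(dir=north)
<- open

-> stack.push(x=north)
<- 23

-> maze.move(dir=north)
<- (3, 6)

-> maze.sense(dir=north)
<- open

-> stack.push(x=north)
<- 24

-> maze.move(dir=north)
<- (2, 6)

-> maze.sense(dir=north)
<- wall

-> stack.pop()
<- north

-> maze.move(dir=south)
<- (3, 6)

-> stack.pop()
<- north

-> maze.move(dir=south)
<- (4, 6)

-> maze.sense(dir=south)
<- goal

-> maze.move(dir=south)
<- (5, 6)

Answer: (5, 6)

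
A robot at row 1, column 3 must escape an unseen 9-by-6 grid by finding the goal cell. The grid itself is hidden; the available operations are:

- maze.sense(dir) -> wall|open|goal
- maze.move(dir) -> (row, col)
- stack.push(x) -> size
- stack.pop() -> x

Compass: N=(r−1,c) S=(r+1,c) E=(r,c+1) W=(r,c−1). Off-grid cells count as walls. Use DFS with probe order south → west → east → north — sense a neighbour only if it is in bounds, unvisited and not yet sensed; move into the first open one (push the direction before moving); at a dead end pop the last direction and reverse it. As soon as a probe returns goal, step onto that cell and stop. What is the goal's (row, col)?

·→ maze.sense(dir='south')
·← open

·→ stack.push(x='south')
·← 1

·→ maze.move(dir='south')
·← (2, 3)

·→ maze.sense(dir='south')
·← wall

·→ maze.sense(dir='west')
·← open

·→ stack.push(x='west')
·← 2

·→ maze.move(dir='west')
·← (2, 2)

·→ maze.sense(dir='south')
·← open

·→ stack.push(x='south')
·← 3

·→ maze.move(dir='south')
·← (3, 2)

·→ maze.sense(dir='south')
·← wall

·→ maze.sense(dir='west')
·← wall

·→ stack.pop()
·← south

·→ maze.move(dir='north')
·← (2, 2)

·→ maze.sense(dir='west')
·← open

·→ stack.push(x='west')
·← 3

·→ maze.move(dir='west')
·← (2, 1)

·→ maze.sense(dir='west')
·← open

·→ stack.push(x='west')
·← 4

·→ maze.move(dir='west')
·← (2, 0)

·→ maze.sense(dir='south')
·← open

·→ stack.push(x='south')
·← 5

·→ maze.move(dir='south')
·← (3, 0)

·→ maze.sense(dir='south')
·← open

·→ stack.push(x='south')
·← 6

·→ maze.move(dir='south')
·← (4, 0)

·→ maze.sense(dir='south')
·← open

·→ stack.push(x='south')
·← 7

·→ maze.move(dir='south')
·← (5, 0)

·→ maze.sense(dir='south')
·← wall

·→ maze.sense(dir='east')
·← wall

·→ stack.pop()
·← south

·→ maze.move(dir='north')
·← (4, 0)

·→ maze.sense(dir='east')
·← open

·→ stack.push(x='east')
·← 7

·→ maze.move(dir='east')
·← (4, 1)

·→ stack.pop()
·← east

·→ maze.move(dir='west')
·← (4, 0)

·→ stack.pop()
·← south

·→ maze.move(dir='north')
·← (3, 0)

·→ stack.pop()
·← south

·→ maze.move(dir='north')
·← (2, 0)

·→ maze.sense(dir='north')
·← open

·→ stack.push(x='north')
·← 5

·→ maze.move(dir='north')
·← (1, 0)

·→ maze.sense(dir='east')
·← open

·→ stack.push(x='east')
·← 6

·→ maze.move(dir='east')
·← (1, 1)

·→ maze.sense(dir='east')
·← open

·→ stack.push(x='east')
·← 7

·→ maze.move(dir='east')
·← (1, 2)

·→ maze.sense(dir='north')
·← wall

·→ stack.pop()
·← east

·→ maze.move(dir='west')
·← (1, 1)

·→ maze.sense(dir='north')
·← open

·→ stack.push(x='north')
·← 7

·→ maze.move(dir='north')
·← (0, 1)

·→ maze.sense(dir='west')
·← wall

·→ stack.pop()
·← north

·→ maze.move(dir='south')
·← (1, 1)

·→ stack.pop()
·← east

·→ maze.move(dir='west')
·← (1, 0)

·→ stack.pop()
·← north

·→ maze.move(dir='south')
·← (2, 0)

·→ stack.pop()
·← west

·→ maze.move(dir='east')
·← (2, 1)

·→ stack.pop()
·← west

·→ maze.move(dir='east')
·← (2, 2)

·→ stack.pop()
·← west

·→ maze.move(dir='east')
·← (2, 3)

·→ maze.sense(dir='east')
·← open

·→ stack.push(x='east')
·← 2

·→ maze.move(dir='east')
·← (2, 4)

·→ maze.sense(dir='south')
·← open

·→ stack.push(x='south')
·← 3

·→ maze.move(dir='south')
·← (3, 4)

·→ maze.sense(dir='south')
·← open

·→ stack.push(x='south')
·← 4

·→ maze.move(dir='south')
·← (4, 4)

·→ maze.sense(dir='south')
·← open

·→ stack.push(x='south')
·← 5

·→ maze.move(dir='south')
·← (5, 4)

·→ maze.sense(dir='south')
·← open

·→ stack.push(x='south')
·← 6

·→ maze.move(dir='south')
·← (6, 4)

·→ maze.sense(dir='south')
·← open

·→ stack.push(x='south')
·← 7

·→ maze.move(dir='south')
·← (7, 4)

·→ maze.sense(dir='south')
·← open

·→ stack.push(x='south')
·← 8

·→ maze.move(dir='south')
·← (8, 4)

·→ maze.sense(dir='west')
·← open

·→ stack.push(x='west')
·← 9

·→ maze.move(dir='west')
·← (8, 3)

·→ maze.sense(dir='west')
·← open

·→ stack.push(x='west')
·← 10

·→ maze.move(dir='west')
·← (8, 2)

·→ maze.sense(dir='west')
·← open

·→ stack.push(x='west')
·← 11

·→ maze.move(dir='west')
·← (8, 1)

·→ maze.sense(dir='west')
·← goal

·→ maze.move(dir='west')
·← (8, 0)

Answer: (8, 0)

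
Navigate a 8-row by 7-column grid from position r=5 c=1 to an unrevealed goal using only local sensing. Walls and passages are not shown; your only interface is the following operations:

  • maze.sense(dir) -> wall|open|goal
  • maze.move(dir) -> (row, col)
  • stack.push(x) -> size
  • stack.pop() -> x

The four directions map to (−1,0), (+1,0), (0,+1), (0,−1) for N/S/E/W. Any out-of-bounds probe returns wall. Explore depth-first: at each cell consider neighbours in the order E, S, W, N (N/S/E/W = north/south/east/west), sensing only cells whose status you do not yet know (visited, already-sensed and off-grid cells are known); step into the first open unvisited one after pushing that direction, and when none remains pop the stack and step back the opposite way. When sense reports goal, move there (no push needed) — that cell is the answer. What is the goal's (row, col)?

# sense(dir='east') == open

# push(x='east') == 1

# move(dir='east') == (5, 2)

# sense(dir='east') == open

# push(x='east') == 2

# move(dir='east') == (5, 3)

# sense(dir='east') == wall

# sense(dir='south') == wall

# sense(dir='north') == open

# push(x='north') == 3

# move(dir='north') == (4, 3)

# sense(dir='east') == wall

# sense(dir='west') == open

# push(x='west') == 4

# move(dir='west') == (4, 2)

# sense(dir='west') == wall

# sense(dir='north') == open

# push(x='north') == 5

# move(dir='north') == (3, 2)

# sense(dir='east') == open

# push(x='east') == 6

# move(dir='east') == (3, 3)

# sense(dir='east') == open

# push(x='east') == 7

# move(dir='east') == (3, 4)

# sense(dir='east') == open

# push(x='east') == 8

# move(dir='east') == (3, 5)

# sense(dir='east') == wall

# sense(dir='south') == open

# push(x='south') == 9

# move(dir='south') == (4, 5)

# sense(dir='east') == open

# push(x='east') == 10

# move(dir='east') == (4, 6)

# sense(dir='south') == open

# push(x='south') == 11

# move(dir='south') == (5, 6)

# sense(dir='south') == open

# push(x='south') == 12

# move(dir='south') == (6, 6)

# sense(dir='south') == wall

# sense(dir='west') == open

# push(x='west') == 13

# move(dir='west') == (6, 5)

# sense(dir='south') == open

# push(x='south') == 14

# move(dir='south') == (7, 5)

# sense(dir='west') == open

# push(x='west') == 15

# move(dir='west') == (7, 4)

# sense(dir='west') == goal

# move(dir='west') == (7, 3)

Answer: (7, 3)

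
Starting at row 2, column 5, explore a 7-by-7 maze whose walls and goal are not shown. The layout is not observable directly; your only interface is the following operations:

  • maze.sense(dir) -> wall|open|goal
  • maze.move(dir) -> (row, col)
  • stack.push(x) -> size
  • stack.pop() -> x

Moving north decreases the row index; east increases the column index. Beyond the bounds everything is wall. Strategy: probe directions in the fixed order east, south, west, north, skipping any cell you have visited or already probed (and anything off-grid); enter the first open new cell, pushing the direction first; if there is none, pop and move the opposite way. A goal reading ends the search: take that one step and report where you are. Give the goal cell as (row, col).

% maze.sense dir='east'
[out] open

% stack.push x='east'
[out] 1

% maze.move dir='east'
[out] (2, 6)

% maze.sense dir='south'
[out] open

% stack.push x='south'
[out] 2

% maze.move dir='south'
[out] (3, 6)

% maze.sense dir='south'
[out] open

% stack.push x='south'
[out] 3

% maze.move dir='south'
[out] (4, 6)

% maze.sense dir='south'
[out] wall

% maze.sense dir='west'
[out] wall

% stack.pop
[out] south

% maze.move dir='north'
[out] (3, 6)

% maze.sense dir='west'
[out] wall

% stack.pop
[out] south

% maze.move dir='north'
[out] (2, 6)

% maze.sense dir='north'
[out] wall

% stack.pop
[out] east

% maze.move dir='west'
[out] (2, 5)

% maze.sense dir='west'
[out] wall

% maze.sense dir='north'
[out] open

% stack.push x='north'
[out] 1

% maze.move dir='north'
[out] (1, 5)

% maze.sense dir='west'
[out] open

% stack.push x='west'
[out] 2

% maze.move dir='west'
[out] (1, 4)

% maze.sense dir='west'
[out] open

% stack.push x='west'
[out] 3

% maze.move dir='west'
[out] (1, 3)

% maze.sense dir='south'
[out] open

% stack.push x='south'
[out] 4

% maze.move dir='south'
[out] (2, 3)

% maze.sense dir='south'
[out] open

% stack.push x='south'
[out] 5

% maze.move dir='south'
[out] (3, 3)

% maze.sense dir='east'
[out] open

% stack.push x='east'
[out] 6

% maze.move dir='east'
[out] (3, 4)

% maze.sense dir='south'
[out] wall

% stack.pop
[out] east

% maze.move dir='west'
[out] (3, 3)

% maze.sense dir='south'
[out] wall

% maze.sense dir='west'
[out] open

% stack.push x='west'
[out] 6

% maze.move dir='west'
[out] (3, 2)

% maze.sense dir='south'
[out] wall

% maze.sense dir='west'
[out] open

% stack.push x='west'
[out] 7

% maze.move dir='west'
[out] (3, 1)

% maze.sense dir='south'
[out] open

% stack.push x='south'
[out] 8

% maze.move dir='south'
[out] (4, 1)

% maze.sense dir='south'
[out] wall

% maze.sense dir='west'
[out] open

% stack.push x='west'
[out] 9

% maze.move dir='west'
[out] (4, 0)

% maze.sense dir='south'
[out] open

% stack.push x='south'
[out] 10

% maze.move dir='south'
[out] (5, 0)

% maze.sense dir='south'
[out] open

% stack.push x='south'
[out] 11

% maze.move dir='south'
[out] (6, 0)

% maze.sense dir='east'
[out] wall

% stack.pop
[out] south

% maze.move dir='north'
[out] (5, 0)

% stack.pop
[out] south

% maze.move dir='north'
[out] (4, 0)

% maze.sense dir='north'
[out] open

% stack.push x='north'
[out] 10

% maze.move dir='north'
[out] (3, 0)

% maze.sense dir='north'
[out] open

% stack.push x='north'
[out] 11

% maze.move dir='north'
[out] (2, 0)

% maze.sense dir='east'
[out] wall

% maze.sense dir='north'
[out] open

% stack.push x='north'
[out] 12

% maze.move dir='north'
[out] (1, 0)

% maze.sense dir='east'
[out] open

% stack.push x='east'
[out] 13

% maze.move dir='east'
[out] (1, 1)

% maze.sense dir='east'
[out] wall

% maze.sense dir='north'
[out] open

% stack.push x='north'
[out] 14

% maze.move dir='north'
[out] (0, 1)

% maze.sense dir='east'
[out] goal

% maze.move dir='east'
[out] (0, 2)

Answer: (0, 2)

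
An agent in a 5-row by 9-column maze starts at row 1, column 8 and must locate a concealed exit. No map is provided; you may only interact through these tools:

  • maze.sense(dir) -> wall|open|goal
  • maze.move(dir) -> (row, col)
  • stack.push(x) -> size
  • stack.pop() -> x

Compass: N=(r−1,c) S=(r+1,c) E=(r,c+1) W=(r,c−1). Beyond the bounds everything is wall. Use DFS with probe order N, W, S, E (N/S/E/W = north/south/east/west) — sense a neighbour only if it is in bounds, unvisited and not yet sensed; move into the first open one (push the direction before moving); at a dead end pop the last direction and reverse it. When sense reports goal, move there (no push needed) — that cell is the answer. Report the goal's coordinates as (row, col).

-> maze.sense(dir: north)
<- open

-> stack.push(x: north)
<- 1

-> maze.move(dir: north)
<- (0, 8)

-> maze.sense(dir: west)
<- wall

-> stack.pop()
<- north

-> maze.move(dir: south)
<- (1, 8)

-> maze.sense(dir: west)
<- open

-> stack.push(x: west)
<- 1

-> maze.move(dir: west)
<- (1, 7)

-> maze.sense(dir: west)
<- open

-> stack.push(x: west)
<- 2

-> maze.move(dir: west)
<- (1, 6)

-> maze.sense(dir: north)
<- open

-> stack.push(x: north)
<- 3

-> maze.move(dir: north)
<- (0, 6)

-> maze.sense(dir: west)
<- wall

-> stack.pop()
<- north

-> maze.move(dir: south)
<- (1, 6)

-> maze.sense(dir: west)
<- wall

-> maze.sense(dir: south)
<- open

-> stack.push(x: south)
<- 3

-> maze.move(dir: south)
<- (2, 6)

-> maze.sense(dir: west)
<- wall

-> maze.sense(dir: south)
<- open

-> stack.push(x: south)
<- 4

-> maze.move(dir: south)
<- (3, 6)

-> maze.sense(dir: west)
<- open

-> stack.push(x: west)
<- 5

-> maze.move(dir: west)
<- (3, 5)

-> maze.sense(dir: west)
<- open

-> stack.push(x: west)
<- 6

-> maze.move(dir: west)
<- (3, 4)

-> maze.sense(dir: north)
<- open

-> stack.push(x: north)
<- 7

-> maze.move(dir: north)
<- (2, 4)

-> maze.sense(dir: north)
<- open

-> stack.push(x: north)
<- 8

-> maze.move(dir: north)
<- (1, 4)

-> maze.sense(dir: north)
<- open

-> stack.push(x: north)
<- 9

-> maze.move(dir: north)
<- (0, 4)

-> maze.sense(dir: west)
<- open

-> stack.push(x: west)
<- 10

-> maze.move(dir: west)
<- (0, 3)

-> maze.sense(dir: west)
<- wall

-> maze.sense(dir: south)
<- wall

-> stack.pop()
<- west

-> maze.move(dir: east)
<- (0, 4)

-> stack.pop()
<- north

-> maze.move(dir: south)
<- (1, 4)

-> stack.pop()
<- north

-> maze.move(dir: south)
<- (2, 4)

-> maze.sense(dir: west)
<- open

-> stack.push(x: west)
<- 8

-> maze.move(dir: west)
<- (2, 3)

-> maze.sense(dir: west)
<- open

-> stack.push(x: west)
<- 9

-> maze.move(dir: west)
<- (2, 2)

-> maze.sense(dir: north)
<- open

-> stack.push(x: north)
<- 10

-> maze.move(dir: north)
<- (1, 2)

-> maze.sense(dir: west)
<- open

-> stack.push(x: west)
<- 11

-> maze.move(dir: west)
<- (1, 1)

-> maze.sense(dir: north)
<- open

-> stack.push(x: north)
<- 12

-> maze.move(dir: north)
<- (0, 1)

-> maze.sense(dir: west)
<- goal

-> maze.move(dir: west)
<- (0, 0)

Answer: (0, 0)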